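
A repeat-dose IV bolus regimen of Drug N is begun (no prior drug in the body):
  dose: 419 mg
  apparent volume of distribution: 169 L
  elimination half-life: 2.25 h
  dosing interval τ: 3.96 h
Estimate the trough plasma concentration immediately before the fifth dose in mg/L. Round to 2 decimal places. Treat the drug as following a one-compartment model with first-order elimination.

C₀ per dose = Dose / Vd = 419 / 169 = 2.479 mg/L
k = ln2 / t½ = 0.693147 / 2.25 = 0.3081 h⁻¹
Fraction remaining after one interval: r = e^(−kτ) = e^(−0.3081 × 3.96) = 0.2952
Before dose 5, 4 doses have been given (aged 1τ, 2τ, 3τ, 4τ).
C_trough = C₀ × (r + r² + … + r^4) = C₀ × r(1−r^4)/(1−r)
        = 2.479 × 0.2952 × (1 − 0.007594) / (1 − 0.2952) = 1.030 mg/L

1.03 mg/L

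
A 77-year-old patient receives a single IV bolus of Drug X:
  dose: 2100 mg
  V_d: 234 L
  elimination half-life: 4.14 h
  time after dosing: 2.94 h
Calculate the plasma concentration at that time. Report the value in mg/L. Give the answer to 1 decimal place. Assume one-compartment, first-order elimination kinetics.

5.5 mg/L

C₀ = Dose / Vd = 2100 / 234 = 8.974 mg/L
k = ln2 / t½ = 0.693147 / 4.14 = 0.1674 h⁻¹
C = C₀ · e^(−k·t) = 8.974 × e^(−0.1674 × 2.94)
  = 8.974 × 0.6113 = 5.486 mg/L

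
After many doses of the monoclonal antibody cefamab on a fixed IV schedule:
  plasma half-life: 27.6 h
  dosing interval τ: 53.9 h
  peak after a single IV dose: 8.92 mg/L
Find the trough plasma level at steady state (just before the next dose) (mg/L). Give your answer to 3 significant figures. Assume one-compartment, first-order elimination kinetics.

k = ln2 / t½ = 0.693147 / 27.6 = 0.02511 h⁻¹
e^(−kτ) = e^(−0.02511 × 53.9) = 0.2584
Accumulation ratio R = 1 / (1 − e^(−kτ)) = 1 / (1 − 0.2584) = 1.348
Steady-state trough = C₀ × R × e^(−kτ) = 8.92 × 1.348 × 0.2584 = 3.107 mg/L

3.11 mg/L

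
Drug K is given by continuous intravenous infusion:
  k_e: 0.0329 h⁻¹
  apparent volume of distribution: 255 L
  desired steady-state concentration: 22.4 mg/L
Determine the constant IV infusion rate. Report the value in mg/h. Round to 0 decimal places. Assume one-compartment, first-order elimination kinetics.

188 mg/h

CL = k × Vd = 0.03290 × 255 = 8.390 L/h
At steady state, infusion rate R₀ = Css × CL = 22.4 × 8.390 = 187.9 mg/h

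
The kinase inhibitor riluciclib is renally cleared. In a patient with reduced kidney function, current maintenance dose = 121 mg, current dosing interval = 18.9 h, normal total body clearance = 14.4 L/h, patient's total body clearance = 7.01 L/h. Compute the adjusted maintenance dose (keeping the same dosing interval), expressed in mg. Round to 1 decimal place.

58.9 mg

To keep the same average steady-state level, dosing rate must scale with clearance.
CL ratio = 7.01 / 14.4 = 0.4868
New dose (same interval) = 121 × 0.4868 = 58.90 mg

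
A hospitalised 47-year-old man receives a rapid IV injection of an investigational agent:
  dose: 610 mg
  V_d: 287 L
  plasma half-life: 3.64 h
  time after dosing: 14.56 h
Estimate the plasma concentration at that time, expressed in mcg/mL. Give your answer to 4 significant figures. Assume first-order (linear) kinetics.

C₀ = Dose / Vd = 610.0 / 287 = 2.125 mg/L
k = ln2 / t½ = 0.693147 / 3.64 = 0.1904 h⁻¹
t / t½ = 14.56 / 3.64 = 4 half-lives
C = C₀ × (1/2)^4 = 2.125 × 0.06250 = 0.1328 mg/L
(0.1328 mg/L = 0.1328 mcg/mL)

0.1328 mcg/mL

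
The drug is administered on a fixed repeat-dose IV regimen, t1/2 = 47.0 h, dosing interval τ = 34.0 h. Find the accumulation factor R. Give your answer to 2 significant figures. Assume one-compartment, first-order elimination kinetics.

2.5

k = ln2 / t½ = 0.693147 / 47.0 = 0.01475 h⁻¹
e^(−kτ) = e^(−0.01475 × 34.0) = 0.6056
Accumulation ratio R = 1 / (1 − e^(−kτ)) = 1 / (1 − 0.6056) = 2.535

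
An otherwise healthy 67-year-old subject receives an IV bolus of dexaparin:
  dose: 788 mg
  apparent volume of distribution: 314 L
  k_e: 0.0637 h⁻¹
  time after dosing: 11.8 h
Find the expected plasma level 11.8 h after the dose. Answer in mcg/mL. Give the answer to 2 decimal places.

1.18 mcg/mL

C₀ = Dose / Vd = 788.0 / 314 = 2.510 mg/L
C = C₀ · e^(−k·t) = 2.510 × e^(−0.06370 × 11.8)
  = 2.510 × 0.4716 = 1.184 mg/L
(1.184 mg/L = 1.184 mcg/mL)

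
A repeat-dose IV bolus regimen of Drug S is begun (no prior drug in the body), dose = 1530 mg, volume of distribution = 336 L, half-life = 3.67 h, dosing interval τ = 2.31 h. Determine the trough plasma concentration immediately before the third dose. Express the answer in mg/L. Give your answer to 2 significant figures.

C₀ per dose = Dose / Vd = 1530 / 336 = 4.554 mg/L
k = ln2 / t½ = 0.693147 / 3.67 = 0.1889 h⁻¹
Fraction remaining after one interval: r = e^(−kτ) = e^(−0.1889 × 2.31) = 0.6464
Before dose 3, 2 doses have been given (aged 1τ, 2τ).
C_trough = C₀ × (r + r²) = 4.554 × (0.6464 + 0.4178) = 4.846 mg/L

4.8 mg/L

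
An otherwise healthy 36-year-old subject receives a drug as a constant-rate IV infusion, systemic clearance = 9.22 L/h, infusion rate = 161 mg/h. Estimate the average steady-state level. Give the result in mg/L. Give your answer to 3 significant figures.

At steady state Css = R₀ / CL = 161 / 9.220 = 17.46 mg/L

17.5 mg/L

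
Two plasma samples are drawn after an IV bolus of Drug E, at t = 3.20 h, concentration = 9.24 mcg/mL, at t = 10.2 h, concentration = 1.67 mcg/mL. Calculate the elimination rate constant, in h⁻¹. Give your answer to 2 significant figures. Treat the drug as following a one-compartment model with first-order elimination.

0.24 h⁻¹

k = ln(C₁/C₂) / (t₂ − t₁) = ln(9.24/1.67) / (10.2 − 3.20)
  = 1.711 / 7.000 = 0.2444 h⁻¹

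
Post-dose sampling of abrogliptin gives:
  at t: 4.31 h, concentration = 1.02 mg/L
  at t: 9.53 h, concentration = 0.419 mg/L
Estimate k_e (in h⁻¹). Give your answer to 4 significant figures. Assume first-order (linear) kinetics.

0.1704 h⁻¹

k = ln(C₁/C₂) / (t₂ − t₁) = ln(1.02/0.419) / (9.53 − 4.31)
  = 0.8897 / 5.220 = 0.1704 h⁻¹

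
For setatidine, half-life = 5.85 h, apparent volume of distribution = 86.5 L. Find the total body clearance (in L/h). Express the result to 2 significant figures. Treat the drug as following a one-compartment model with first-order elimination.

k = ln2 / t½ = 0.693147 / 5.85 = 0.1185 h⁻¹
CL = k × Vd = 0.1185 × 86.5 = 10.25 L/h

10 L/h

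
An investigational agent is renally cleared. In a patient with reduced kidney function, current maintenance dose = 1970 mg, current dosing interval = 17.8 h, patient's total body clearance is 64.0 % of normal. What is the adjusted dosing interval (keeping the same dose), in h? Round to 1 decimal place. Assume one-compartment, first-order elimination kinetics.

27.8 h

To keep the same average steady-state level, dosing rate must scale with clearance.
CL ratio = 64.0 / 100 = 0.6400
New interval (same dose) = 17.8 / 0.6400 = 27.81 h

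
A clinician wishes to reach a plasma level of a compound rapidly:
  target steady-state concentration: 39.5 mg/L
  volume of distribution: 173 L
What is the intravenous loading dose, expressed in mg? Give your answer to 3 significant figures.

6830 mg

LD = Css × Vd = 39.5 × 173 = 6834 mg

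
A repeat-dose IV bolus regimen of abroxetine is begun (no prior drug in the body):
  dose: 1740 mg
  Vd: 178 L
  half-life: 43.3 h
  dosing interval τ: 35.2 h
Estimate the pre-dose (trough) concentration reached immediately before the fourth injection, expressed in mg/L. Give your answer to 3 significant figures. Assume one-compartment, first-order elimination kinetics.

C₀ per dose = Dose / Vd = 1740 / 178 = 9.775 mg/L
k = ln2 / t½ = 0.693147 / 43.3 = 0.01601 h⁻¹
Fraction remaining after one interval: r = e^(−kτ) = e^(−0.01601 × 35.2) = 0.5692
Before dose 4, 3 doses have been given (aged 1τ, 2τ, 3τ).
C_trough = C₀ × (r + r² + … + r^3) = C₀ × r(1−r^3)/(1−r)
        = 9.775 × 0.5692 × (1 − 0.1844) / (1 − 0.5692) = 10.53 mg/L

10.5 mg/L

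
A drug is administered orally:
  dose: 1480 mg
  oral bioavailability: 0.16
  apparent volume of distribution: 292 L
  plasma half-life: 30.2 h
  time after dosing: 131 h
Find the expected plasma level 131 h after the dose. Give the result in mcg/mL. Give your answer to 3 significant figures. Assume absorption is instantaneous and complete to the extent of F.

Amount reaching circulation = F × Dose = 0.16 × 1480 = 236.8 mg
C₀ = F·Dose / Vd = 236.8 / 292 = 0.8110 mg/L
k = ln2 / t½ = 0.693147 / 30.2 = 0.02295 h⁻¹
C = C₀ · e^(−k·t) = 0.8110 × e^(−0.02295 × 131)
  = 0.8110 × 0.04947 = 0.04012 mg/L
(0.04012 mg/L = 0.04012 mcg/mL)

0.0401 mcg/mL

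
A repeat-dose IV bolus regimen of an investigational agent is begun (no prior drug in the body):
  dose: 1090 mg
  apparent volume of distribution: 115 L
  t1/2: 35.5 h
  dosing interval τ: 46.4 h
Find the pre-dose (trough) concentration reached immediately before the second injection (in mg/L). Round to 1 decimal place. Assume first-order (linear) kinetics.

C₀ per dose = Dose / Vd = 1090 / 115 = 9.478 mg/L
k = ln2 / t½ = 0.693147 / 35.5 = 0.01953 h⁻¹
Fraction remaining after one interval: r = e^(−kτ) = e^(−0.01953 × 46.4) = 0.4041
Before dose 2, 1 dose has been given (aged 1τ).
C_trough = C₀ × r = 9.478 × 0.4041 = 3.830 mg/L

3.8 mg/L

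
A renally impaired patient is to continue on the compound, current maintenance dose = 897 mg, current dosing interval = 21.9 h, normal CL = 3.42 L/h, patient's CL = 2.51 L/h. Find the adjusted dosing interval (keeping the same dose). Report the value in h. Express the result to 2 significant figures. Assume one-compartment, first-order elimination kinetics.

30 h

To keep the same average steady-state level, dosing rate must scale with clearance.
CL ratio = 2.51 / 3.42 = 0.7339
New interval (same dose) = 21.9 / 0.7339 = 29.84 h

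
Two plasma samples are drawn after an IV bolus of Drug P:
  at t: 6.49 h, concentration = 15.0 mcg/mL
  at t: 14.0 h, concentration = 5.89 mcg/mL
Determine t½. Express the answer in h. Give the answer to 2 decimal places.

k = ln(C₁/C₂) / (t₂ − t₁) = ln(15.0/5.89) / (14.0 − 6.49)
  = 0.9348 / 7.510 = 0.1245 h⁻¹
t½ = ln2 / k = 0.693147 / 0.1245 = 5.567 h

5.57 h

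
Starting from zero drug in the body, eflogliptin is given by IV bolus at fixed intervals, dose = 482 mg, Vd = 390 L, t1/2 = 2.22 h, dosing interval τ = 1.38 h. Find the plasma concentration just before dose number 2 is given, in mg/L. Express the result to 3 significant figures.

C₀ per dose = Dose / Vd = 482 / 390 = 1.236 mg/L
k = ln2 / t½ = 0.693147 / 2.22 = 0.3122 h⁻¹
Fraction remaining after one interval: r = e^(−kτ) = e^(−0.3122 × 1.38) = 0.6500
Before dose 2, 1 dose has been given (aged 1τ).
C_trough = C₀ × r = 1.236 × 0.6500 = 0.8034 mg/L

0.803 mg/L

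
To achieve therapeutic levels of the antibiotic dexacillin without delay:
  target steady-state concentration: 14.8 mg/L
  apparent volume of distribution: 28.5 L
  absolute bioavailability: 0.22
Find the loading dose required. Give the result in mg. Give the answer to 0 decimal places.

1917 mg

LD = Css × Vd / F = 14.8 × 28.5 / 0.22 = 1917 mg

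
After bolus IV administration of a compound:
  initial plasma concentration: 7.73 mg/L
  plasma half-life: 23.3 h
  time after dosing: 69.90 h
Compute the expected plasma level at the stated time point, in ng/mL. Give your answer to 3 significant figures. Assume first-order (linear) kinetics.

966 ng/mL

k = ln2 / t½ = 0.693147 / 23.3 = 0.02975 h⁻¹
t / t½ = 69.90 / 23.3 = 3 half-lives
C = C₀ × (1/2)^3 = 7.730 × 0.1250 = 0.9663 mg/L
Convert: 0.9663 mg/L × 1000 = 966.3 ng/mL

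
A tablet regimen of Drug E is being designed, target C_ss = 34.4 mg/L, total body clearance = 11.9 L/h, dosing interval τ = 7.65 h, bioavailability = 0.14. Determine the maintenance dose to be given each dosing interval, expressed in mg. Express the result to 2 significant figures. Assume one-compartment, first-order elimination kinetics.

At steady state, F × (Dose/τ) = Css × CL.
Dose = Css × CL × τ / F = 34.4 × 11.90 × 7.65 / 0.14 = 22370 mg

22000 mg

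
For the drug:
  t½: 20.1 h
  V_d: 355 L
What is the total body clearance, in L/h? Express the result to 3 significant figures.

12.2 L/h

k = ln2 / t½ = 0.693147 / 20.1 = 0.03448 h⁻¹
CL = k × Vd = 0.03448 × 355 = 12.24 L/h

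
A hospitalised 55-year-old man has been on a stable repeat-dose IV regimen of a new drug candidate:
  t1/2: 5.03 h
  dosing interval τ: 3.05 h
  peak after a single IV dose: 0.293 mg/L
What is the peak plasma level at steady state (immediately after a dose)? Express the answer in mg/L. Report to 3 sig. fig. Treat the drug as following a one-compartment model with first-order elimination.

k = ln2 / t½ = 0.693147 / 5.03 = 0.1378 h⁻¹
e^(−kτ) = e^(−0.1378 × 3.05) = 0.6569
Accumulation ratio R = 1 / (1 − e^(−kτ)) = 1 / (1 − 0.6569) = 2.915
Steady-state peak = C₀ × R = 0.293 × 2.915 = 0.8541 mg/L

0.854 mg/L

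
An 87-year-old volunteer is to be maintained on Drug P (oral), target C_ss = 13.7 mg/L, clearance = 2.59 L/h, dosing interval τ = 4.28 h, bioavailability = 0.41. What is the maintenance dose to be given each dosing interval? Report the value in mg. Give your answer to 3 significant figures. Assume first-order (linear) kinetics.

At steady state, F × (Dose/τ) = Css × CL.
Dose = Css × CL × τ / F = 13.7 × 2.590 × 4.28 / 0.41 = 370.4 mg

370 mg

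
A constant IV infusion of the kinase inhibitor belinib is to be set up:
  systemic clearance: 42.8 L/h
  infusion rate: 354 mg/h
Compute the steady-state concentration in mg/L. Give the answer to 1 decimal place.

8.3 mg/L

At steady state Css = R₀ / CL = 354 / 42.80 = 8.271 mg/L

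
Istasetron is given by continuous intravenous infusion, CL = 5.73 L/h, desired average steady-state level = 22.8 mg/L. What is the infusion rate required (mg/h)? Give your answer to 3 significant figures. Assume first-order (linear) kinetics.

At steady state, infusion rate R₀ = Css × CL = 22.8 × 5.730 = 130.6 mg/h

131 mg/h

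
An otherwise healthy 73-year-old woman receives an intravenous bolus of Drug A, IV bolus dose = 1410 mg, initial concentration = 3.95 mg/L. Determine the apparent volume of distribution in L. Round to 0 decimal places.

Vd = Dose / C₀ = 1410 / 3.95 = 357.0 L

357 L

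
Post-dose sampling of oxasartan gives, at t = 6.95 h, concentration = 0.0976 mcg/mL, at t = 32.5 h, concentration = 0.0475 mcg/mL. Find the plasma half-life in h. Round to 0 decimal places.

25 h

k = ln(C₁/C₂) / (t₂ − t₁) = ln(0.0976/0.0475) / (32.5 − 6.95)
  = 0.7201 / 25.55 = 0.02818 h⁻¹
t½ = ln2 / k = 0.693147 / 0.02818 = 24.60 h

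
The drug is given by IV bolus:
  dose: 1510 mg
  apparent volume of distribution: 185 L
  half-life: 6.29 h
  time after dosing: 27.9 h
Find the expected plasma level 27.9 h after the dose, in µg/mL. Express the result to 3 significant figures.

C₀ = Dose / Vd = 1510 / 185 = 8.162 mg/L
k = ln2 / t½ = 0.693147 / 6.29 = 0.1102 h⁻¹
C = C₀ · e^(−k·t) = 8.162 × e^(−0.1102 × 27.9)
  = 8.162 × 0.04621 = 0.3772 mg/L
(0.3772 mg/L = 0.3772 µg/mL)

0.377 µg/mL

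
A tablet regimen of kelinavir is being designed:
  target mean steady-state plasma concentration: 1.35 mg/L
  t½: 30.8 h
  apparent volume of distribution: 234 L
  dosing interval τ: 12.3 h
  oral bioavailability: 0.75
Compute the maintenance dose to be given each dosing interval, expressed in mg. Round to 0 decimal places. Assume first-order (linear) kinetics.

117 mg

k = ln2 / t½ = 0.693147 / 30.8 = 0.02250 h⁻¹
CL = k × Vd = 0.02250 × 234 = 5.265 L/h
At steady state, F × (Dose/τ) = Css × CL.
Dose = Css × CL × τ / F = 1.35 × 5.265 × 12.3 / 0.75 = 116.6 mg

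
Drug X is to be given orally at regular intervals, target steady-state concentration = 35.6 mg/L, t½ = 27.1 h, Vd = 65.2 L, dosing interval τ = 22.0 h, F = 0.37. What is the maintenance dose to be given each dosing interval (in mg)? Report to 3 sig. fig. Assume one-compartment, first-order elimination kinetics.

3530 mg

k = ln2 / t½ = 0.693147 / 27.1 = 0.02558 h⁻¹
CL = k × Vd = 0.02558 × 65.2 = 1.668 L/h
At steady state, F × (Dose/τ) = Css × CL.
Dose = Css × CL × τ / F = 35.6 × 1.668 × 22.0 / 0.37 = 3531 mg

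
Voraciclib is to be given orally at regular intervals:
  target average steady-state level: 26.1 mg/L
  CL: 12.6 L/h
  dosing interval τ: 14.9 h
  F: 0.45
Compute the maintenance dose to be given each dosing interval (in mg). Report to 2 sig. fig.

11000 mg

At steady state, F × (Dose/τ) = Css × CL.
Dose = Css × CL × τ / F = 26.1 × 12.60 × 14.9 / 0.45 = 10890 mg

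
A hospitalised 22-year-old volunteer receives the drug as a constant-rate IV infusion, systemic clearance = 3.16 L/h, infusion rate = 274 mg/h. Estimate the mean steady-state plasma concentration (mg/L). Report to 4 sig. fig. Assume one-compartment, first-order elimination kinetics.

At steady state Css = R₀ / CL = 274 / 3.160 = 86.71 mg/L

86.71 mg/L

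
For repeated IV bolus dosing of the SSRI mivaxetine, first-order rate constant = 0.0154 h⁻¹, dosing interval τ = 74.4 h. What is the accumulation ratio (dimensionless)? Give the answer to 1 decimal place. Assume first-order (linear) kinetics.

e^(−kτ) = e^(−0.01540 × 74.4) = 0.3180
Accumulation ratio R = 1 / (1 − e^(−kτ)) = 1 / (1 − 0.3180) = 1.466

1.5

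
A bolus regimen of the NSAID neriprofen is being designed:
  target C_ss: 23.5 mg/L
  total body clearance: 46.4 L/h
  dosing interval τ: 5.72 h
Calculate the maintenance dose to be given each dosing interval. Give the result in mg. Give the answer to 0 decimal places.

6237 mg

At steady state, Dose/τ = Css × CL.
Dose = Css × CL × τ = 23.5 × 46.40 × 5.72 = 6237 mg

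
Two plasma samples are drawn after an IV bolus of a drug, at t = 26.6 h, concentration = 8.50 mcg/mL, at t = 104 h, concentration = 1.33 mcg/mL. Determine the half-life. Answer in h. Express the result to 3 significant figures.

k = ln(C₁/C₂) / (t₂ − t₁) = ln(8.50/1.33) / (104 − 26.6)
  = 1.855 / 77.40 = 0.02397 h⁻¹
t½ = ln2 / k = 0.693147 / 0.02397 = 28.92 h

28.9 h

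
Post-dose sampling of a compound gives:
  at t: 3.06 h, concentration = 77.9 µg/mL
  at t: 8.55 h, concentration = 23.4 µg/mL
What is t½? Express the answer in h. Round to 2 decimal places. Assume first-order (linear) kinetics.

3.16 h

k = ln(C₁/C₂) / (t₂ − t₁) = ln(77.9/23.4) / (8.55 − 3.06)
  = 1.203 / 5.490 = 0.2191 h⁻¹
t½ = ln2 / k = 0.693147 / 0.2191 = 3.164 h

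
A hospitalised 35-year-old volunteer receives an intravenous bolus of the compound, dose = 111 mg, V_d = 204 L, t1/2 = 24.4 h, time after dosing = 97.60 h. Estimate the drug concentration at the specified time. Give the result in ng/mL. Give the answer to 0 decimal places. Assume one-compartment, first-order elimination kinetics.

34 ng/mL

C₀ = Dose / Vd = 111.0 / 204 = 0.5441 mg/L
k = ln2 / t½ = 0.693147 / 24.4 = 0.02841 h⁻¹
t / t½ = 97.60 / 24.4 = 4 half-lives
C = C₀ × (1/2)^4 = 0.5441 × 0.06250 = 0.03401 mg/L
Convert: 0.03401 mg/L × 1000 = 34.01 ng/mL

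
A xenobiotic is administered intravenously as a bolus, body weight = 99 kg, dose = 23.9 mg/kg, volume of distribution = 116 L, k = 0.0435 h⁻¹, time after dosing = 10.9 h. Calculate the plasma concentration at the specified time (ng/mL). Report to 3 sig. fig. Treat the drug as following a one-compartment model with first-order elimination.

12700 ng/mL

Total dose = 23.9 × 99 = 2366 mg
C₀ = Dose / Vd = 2366 / 116 = 20.40 mg/L
C = C₀ · e^(−k·t) = 20.40 × e^(−0.04350 × 10.9)
  = 20.40 × 0.6224 = 12.70 mg/L
Convert: 12.70 mg/L × 1000 = 12700 ng/mL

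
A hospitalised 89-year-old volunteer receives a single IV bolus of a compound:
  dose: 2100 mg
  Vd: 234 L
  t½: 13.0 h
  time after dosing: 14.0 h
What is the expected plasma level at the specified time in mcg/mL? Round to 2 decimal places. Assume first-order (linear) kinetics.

4.25 mcg/mL

C₀ = Dose / Vd = 2100 / 234 = 8.974 mg/L
k = ln2 / t½ = 0.693147 / 13.0 = 0.05332 h⁻¹
C = C₀ · e^(−k·t) = 8.974 × e^(−0.05332 × 14.0)
  = 8.974 × 0.4740 = 4.254 mg/L
(4.254 mg/L = 4.254 mcg/mL)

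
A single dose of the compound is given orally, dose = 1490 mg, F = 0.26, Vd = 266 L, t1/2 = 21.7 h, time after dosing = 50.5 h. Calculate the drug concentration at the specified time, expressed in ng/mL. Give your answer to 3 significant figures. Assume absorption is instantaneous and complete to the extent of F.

Amount reaching circulation = F × Dose = 0.26 × 1490 = 387.4 mg
C₀ = F·Dose / Vd = 387.4 / 266 = 1.456 mg/L
k = ln2 / t½ = 0.693147 / 21.7 = 0.03194 h⁻¹
C = C₀ · e^(−k·t) = 1.456 × e^(−0.03194 × 50.5)
  = 1.456 × 0.1993 = 0.2902 mg/L
Convert: 0.2902 mg/L × 1000 = 290.2 ng/mL

290 ng/mL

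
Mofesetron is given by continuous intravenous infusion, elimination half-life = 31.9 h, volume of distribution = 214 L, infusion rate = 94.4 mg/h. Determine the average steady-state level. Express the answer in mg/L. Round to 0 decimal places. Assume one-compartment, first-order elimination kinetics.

20 mg/L

k = ln2 / t½ = 0.693147 / 31.9 = 0.02173 h⁻¹
CL = k × Vd = 0.02173 × 214 = 4.650 L/h
At steady state Css = R₀ / CL = 94.4 / 4.650 = 20.30 mg/L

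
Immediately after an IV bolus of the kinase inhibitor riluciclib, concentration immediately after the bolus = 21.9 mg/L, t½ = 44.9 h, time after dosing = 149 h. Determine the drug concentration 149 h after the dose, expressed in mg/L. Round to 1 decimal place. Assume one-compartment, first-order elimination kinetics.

2.2 mg/L

k = ln2 / t½ = 0.693147 / 44.9 = 0.01544 h⁻¹
C = C₀ · e^(−k·t) = 21.90 × e^(−0.01544 × 149)
  = 21.90 × 0.1002 = 2.194 mg/L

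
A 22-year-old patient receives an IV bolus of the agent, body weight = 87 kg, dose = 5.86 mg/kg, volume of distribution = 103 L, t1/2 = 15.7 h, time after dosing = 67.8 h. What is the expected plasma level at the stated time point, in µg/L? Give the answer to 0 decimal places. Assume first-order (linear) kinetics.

Total dose = 5.86 × 87 = 509.8 mg
C₀ = Dose / Vd = 509.8 / 103 = 4.950 mg/L
k = ln2 / t½ = 0.693147 / 15.7 = 0.04415 h⁻¹
C = C₀ · e^(−k·t) = 4.950 × e^(−0.04415 × 67.8)
  = 4.950 × 0.05012 = 0.2481 mg/L
Convert: 0.2481 mg/L × 1000 = 248.1 µg/L

248 µg/L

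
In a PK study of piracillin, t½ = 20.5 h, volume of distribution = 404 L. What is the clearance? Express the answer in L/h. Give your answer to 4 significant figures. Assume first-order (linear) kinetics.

13.66 L/h

k = ln2 / t½ = 0.693147 / 20.5 = 0.03381 h⁻¹
CL = k × Vd = 0.03381 × 404 = 13.66 L/h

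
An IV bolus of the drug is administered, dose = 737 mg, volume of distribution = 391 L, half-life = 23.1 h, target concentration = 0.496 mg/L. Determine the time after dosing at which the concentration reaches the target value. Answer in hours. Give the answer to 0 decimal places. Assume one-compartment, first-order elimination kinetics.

44 h

C₀ = Dose / Vd = 737.0 / 391 = 1.885 mg/L
k = ln2 / t½ = 0.693147 / 23.1 = 0.03001 h⁻¹
t = ln(C₀ / C) / k = ln(1.885 / 0.496) / 0.03001
  = ln(3.800) / 0.03001 = 1.335 / 0.03001 = 44.49 h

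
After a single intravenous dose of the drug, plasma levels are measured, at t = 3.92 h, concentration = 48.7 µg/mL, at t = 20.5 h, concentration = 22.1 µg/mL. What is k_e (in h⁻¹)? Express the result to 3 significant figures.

0.0477 h⁻¹

k = ln(C₁/C₂) / (t₂ − t₁) = ln(48.7/22.1) / (20.5 − 3.92)
  = 0.7901 / 16.58 = 0.04765 h⁻¹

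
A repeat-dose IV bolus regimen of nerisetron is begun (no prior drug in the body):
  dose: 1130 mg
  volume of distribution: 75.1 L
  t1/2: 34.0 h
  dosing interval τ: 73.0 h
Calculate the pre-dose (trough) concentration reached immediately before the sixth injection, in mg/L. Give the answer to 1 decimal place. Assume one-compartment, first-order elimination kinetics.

C₀ per dose = Dose / Vd = 1130 / 75.1 = 15.05 mg/L
k = ln2 / t½ = 0.693147 / 34.0 = 0.02039 h⁻¹
Fraction remaining after one interval: r = e^(−kτ) = e^(−0.02039 × 73.0) = 0.2257
Before dose 6, 5 doses have been given (aged 1τ, 2τ, 3τ, 4τ, 5τ).
C_trough = C₀ × (r + r² + … + r^5) = C₀ × r(1−r^5)/(1−r)
        = 15.05 × 0.2257 × (1 − 0.0005857) / (1 − 0.2257) = 4.384 mg/L

4.4 mg/L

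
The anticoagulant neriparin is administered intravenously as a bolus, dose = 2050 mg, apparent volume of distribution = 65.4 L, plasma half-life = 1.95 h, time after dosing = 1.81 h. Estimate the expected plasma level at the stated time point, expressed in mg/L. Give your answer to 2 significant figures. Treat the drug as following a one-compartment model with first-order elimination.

16 mg/L

C₀ = Dose / Vd = 2050 / 65.4 = 31.35 mg/L
k = ln2 / t½ = 0.693147 / 1.95 = 0.3555 h⁻¹
C = C₀ · e^(−k·t) = 31.35 × e^(−0.3555 × 1.81)
  = 31.35 × 0.5255 = 16.47 mg/L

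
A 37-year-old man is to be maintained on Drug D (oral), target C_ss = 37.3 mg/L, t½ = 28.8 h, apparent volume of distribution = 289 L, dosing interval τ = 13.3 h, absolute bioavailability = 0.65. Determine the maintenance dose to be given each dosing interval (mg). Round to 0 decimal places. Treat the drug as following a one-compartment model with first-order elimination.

k = ln2 / t½ = 0.693147 / 28.8 = 0.02407 h⁻¹
CL = k × Vd = 0.02407 × 289 = 6.956 L/h
At steady state, F × (Dose/τ) = Css × CL.
Dose = Css × CL × τ / F = 37.3 × 6.956 × 13.3 / 0.65 = 5309 mg

5309 mg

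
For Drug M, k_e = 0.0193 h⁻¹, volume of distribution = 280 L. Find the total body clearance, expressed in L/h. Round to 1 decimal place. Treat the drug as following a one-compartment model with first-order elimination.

CL = k × Vd = 0.0193 × 280 = 5.404 L/h

5.4 L/h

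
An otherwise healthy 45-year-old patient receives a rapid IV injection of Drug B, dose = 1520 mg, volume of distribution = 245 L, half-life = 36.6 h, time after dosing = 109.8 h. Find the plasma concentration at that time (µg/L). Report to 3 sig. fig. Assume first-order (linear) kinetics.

C₀ = Dose / Vd = 1520 / 245 = 6.204 mg/L
k = ln2 / t½ = 0.693147 / 36.6 = 0.01894 h⁻¹
t / t½ = 109.8 / 36.6 = 3 half-lives
C = C₀ × (1/2)^3 = 6.204 × 0.1250 = 0.7755 mg/L
Convert: 0.7755 mg/L × 1000 = 775.5 µg/L

776 µg/L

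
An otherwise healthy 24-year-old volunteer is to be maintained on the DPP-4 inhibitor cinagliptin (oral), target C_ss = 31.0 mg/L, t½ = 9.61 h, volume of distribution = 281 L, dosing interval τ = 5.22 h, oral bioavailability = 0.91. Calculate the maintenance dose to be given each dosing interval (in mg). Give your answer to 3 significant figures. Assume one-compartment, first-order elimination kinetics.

3600 mg

k = ln2 / t½ = 0.693147 / 9.61 = 0.07213 h⁻¹
CL = k × Vd = 0.07213 × 281 = 20.27 L/h
At steady state, F × (Dose/τ) = Css × CL.
Dose = Css × CL × τ / F = 31.0 × 20.27 × 5.22 / 0.91 = 3604 mg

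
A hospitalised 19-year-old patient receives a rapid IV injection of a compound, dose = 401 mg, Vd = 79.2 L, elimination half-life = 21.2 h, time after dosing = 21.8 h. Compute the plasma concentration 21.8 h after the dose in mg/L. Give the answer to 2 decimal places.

C₀ = Dose / Vd = 401.0 / 79.2 = 5.063 mg/L
k = ln2 / t½ = 0.693147 / 21.2 = 0.03270 h⁻¹
C = C₀ · e^(−k·t) = 5.063 × e^(−0.03270 × 21.8)
  = 5.063 × 0.4902 = 2.482 mg/L

2.48 mg/L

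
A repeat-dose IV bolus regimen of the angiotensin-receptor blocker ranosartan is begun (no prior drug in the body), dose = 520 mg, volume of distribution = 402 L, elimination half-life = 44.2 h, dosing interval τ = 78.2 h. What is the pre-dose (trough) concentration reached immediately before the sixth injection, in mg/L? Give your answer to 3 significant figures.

0.536 mg/L

C₀ per dose = Dose / Vd = 520 / 402 = 1.294 mg/L
k = ln2 / t½ = 0.693147 / 44.2 = 0.01568 h⁻¹
Fraction remaining after one interval: r = e^(−kτ) = e^(−0.01568 × 78.2) = 0.2934
Before dose 6, 5 doses have been given (aged 1τ, 2τ, 3τ, 4τ, 5τ).
C_trough = C₀ × (r + r² + … + r^5) = C₀ × r(1−r^5)/(1−r)
        = 1.294 × 0.2934 × (1 − 0.002174) / (1 − 0.2934) = 0.5361 mg/L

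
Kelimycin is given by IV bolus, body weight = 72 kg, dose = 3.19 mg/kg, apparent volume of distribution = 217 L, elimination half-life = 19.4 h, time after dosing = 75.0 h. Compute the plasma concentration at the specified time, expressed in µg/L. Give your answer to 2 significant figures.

Total dose = 3.19 × 72 = 229.7 mg
C₀ = Dose / Vd = 229.7 / 217 = 1.059 mg/L
k = ln2 / t½ = 0.693147 / 19.4 = 0.03573 h⁻¹
C = C₀ · e^(−k·t) = 1.059 × e^(−0.03573 × 75.0)
  = 1.059 × 0.06858 = 0.07263 mg/L
Convert: 0.07263 mg/L × 1000 = 72.63 µg/L

73 µg/L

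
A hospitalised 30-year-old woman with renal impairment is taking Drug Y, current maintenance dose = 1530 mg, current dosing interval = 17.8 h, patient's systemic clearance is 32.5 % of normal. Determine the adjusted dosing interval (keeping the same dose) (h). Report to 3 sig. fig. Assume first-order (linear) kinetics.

To keep the same average steady-state level, dosing rate must scale with clearance.
CL ratio = 32.5 / 100 = 0.3250
New interval (same dose) = 17.8 / 0.3250 = 54.77 h

54.8 h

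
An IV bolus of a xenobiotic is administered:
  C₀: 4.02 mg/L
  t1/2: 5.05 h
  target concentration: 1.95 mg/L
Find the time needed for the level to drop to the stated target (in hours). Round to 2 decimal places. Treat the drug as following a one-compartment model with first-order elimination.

k = ln2 / t½ = 0.693147 / 5.05 = 0.1373 h⁻¹
t = ln(C₀ / C) / k = ln(4.020 / 1.95) / 0.1373
  = ln(2.062) / 0.1373 = 0.7237 / 0.1373 = 5.271 h

5.27 h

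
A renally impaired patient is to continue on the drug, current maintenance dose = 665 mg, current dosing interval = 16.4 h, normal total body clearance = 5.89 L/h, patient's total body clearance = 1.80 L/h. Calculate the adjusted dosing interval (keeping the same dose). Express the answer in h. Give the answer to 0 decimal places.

54 h

To keep the same average steady-state level, dosing rate must scale with clearance.
CL ratio = 1.80 / 5.89 = 0.3056
New interval (same dose) = 16.4 / 0.3056 = 53.66 h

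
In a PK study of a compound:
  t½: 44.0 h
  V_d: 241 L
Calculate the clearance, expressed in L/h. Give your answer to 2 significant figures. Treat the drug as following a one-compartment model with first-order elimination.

3.8 L/h

k = ln2 / t½ = 0.693147 / 44.0 = 0.01575 h⁻¹
CL = k × Vd = 0.01575 × 241 = 3.796 L/h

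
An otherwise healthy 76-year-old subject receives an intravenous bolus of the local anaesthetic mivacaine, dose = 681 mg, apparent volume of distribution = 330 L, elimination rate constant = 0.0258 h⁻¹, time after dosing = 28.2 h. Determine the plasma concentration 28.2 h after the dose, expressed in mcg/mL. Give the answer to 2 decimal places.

1.00 mcg/mL

C₀ = Dose / Vd = 681.0 / 330 = 2.064 mg/L
C = C₀ · e^(−k·t) = 2.064 × e^(−0.02580 × 28.2)
  = 2.064 × 0.4831 = 0.9971 mg/L
(0.9971 mg/L = 0.9971 mcg/mL)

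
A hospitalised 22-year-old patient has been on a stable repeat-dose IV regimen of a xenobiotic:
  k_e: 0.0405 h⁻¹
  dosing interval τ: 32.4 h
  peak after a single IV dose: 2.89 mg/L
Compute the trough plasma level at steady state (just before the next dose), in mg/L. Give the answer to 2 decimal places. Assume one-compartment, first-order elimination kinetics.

1.06 mg/L

e^(−kτ) = e^(−0.04050 × 32.4) = 0.2692
Accumulation ratio R = 1 / (1 − e^(−kτ)) = 1 / (1 − 0.2692) = 1.368
Steady-state trough = C₀ × R × e^(−kτ) = 2.89 × 1.368 × 0.2692 = 1.064 mg/L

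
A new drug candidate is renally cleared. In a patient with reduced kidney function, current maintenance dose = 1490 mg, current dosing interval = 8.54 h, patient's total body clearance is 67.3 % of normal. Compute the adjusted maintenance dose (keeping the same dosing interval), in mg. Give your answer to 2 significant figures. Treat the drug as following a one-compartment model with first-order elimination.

1000 mg

To keep the same average steady-state level, dosing rate must scale with clearance.
CL ratio = 67.3 / 100 = 0.6730
New dose (same interval) = 1490 × 0.6730 = 1003 mg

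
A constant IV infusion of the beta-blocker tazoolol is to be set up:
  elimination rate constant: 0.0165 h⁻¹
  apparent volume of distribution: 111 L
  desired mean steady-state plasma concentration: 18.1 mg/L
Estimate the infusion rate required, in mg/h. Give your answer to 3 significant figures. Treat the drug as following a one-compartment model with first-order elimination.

33.2 mg/h

CL = k × Vd = 0.01650 × 111 = 1.832 L/h
At steady state, infusion rate R₀ = Css × CL = 18.1 × 1.832 = 33.16 mg/h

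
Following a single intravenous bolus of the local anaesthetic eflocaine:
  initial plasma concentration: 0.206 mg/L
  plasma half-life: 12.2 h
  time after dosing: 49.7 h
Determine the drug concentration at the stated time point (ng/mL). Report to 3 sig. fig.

k = ln2 / t½ = 0.693147 / 12.2 = 0.05682 h⁻¹
C = C₀ · e^(−k·t) = 0.2060 × e^(−0.05682 × 49.7)
  = 0.2060 × 0.05937 = 0.01223 mg/L
Convert: 0.01223 mg/L × 1000 = 12.23 ng/mL

12.2 ng/mL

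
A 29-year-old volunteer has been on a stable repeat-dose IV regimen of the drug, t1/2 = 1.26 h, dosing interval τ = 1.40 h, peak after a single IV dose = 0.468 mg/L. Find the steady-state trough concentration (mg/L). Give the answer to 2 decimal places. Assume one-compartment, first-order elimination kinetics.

0.40 mg/L

k = ln2 / t½ = 0.693147 / 1.26 = 0.5501 h⁻¹
e^(−kτ) = e^(−0.5501 × 1.40) = 0.4629
Accumulation ratio R = 1 / (1 − e^(−kτ)) = 1 / (1 − 0.4629) = 1.862
Steady-state trough = C₀ × R × e^(−kτ) = 0.468 × 1.862 × 0.4629 = 0.4034 mg/L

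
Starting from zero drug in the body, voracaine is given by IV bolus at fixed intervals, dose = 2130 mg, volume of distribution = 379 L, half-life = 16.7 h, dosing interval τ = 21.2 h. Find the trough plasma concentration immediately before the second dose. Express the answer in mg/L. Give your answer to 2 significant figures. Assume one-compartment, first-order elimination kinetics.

C₀ per dose = Dose / Vd = 2130 / 379 = 5.620 mg/L
k = ln2 / t½ = 0.693147 / 16.7 = 0.04151 h⁻¹
Fraction remaining after one interval: r = e^(−kτ) = e^(−0.04151 × 21.2) = 0.4148
Before dose 2, 1 dose has been given (aged 1τ).
C_trough = C₀ × r = 5.620 × 0.4148 = 2.331 mg/L

2.3 mg/L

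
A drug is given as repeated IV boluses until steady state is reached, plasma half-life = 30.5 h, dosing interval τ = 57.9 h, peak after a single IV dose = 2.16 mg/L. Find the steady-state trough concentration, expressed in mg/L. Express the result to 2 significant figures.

k = ln2 / t½ = 0.693147 / 30.5 = 0.02273 h⁻¹
e^(−kτ) = e^(−0.02273 × 57.9) = 0.2682
Accumulation ratio R = 1 / (1 − e^(−kτ)) = 1 / (1 − 0.2682) = 1.366
Steady-state trough = C₀ × R × e^(−kτ) = 2.16 × 1.366 × 0.2682 = 0.7913 mg/L

0.79 mg/L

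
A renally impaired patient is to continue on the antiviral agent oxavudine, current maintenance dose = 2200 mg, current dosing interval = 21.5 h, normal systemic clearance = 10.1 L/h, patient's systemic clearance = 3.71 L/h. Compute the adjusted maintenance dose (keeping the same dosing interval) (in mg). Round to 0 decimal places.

To keep the same average steady-state level, dosing rate must scale with clearance.
CL ratio = 3.71 / 10.1 = 0.3673
New dose (same interval) = 2200 × 0.3673 = 808.1 mg

808 mg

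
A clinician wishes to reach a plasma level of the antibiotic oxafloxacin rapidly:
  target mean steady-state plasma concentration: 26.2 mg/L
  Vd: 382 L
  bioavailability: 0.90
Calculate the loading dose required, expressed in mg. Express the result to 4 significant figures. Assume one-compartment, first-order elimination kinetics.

11120 mg

LD = Css × Vd / F = 26.2 × 382 / 0.90 = 11120 mg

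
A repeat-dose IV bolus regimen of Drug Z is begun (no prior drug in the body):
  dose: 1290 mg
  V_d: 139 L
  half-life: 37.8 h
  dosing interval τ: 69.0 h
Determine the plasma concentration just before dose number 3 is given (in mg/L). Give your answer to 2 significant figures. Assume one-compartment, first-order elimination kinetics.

C₀ per dose = Dose / Vd = 1290 / 139 = 9.281 mg/L
k = ln2 / t½ = 0.693147 / 37.8 = 0.01834 h⁻¹
Fraction remaining after one interval: r = e^(−kτ) = e^(−0.01834 × 69.0) = 0.2821
Before dose 3, 2 doses have been given (aged 1τ, 2τ).
C_trough = C₀ × (r + r²) = 9.281 × (0.2821 + 0.07958) = 3.357 mg/L

3.4 mg/L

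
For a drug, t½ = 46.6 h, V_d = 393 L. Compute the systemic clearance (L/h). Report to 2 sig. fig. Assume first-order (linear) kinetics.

k = ln2 / t½ = 0.693147 / 46.6 = 0.01487 h⁻¹
CL = k × Vd = 0.01487 × 393 = 5.844 L/h

5.8 L/h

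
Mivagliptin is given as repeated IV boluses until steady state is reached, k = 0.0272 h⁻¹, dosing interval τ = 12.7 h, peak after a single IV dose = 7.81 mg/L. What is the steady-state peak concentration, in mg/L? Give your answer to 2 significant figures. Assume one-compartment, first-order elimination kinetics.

27 mg/L

e^(−kτ) = e^(−0.02720 × 12.7) = 0.7079
Accumulation ratio R = 1 / (1 − e^(−kτ)) = 1 / (1 − 0.7079) = 3.423
Steady-state peak = C₀ × R = 7.81 × 3.423 = 26.73 mg/L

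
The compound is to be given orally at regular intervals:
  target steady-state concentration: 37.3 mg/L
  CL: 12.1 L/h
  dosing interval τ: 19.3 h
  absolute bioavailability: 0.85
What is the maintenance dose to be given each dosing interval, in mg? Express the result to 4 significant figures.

At steady state, F × (Dose/τ) = Css × CL.
Dose = Css × CL × τ / F = 37.3 × 12.10 × 19.3 / 0.85 = 10250 mg

10250 mg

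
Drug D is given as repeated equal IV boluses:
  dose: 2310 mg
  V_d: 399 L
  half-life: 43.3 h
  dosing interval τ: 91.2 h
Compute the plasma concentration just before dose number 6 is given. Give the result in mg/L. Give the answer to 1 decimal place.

1.8 mg/L

C₀ per dose = Dose / Vd = 2310 / 399 = 5.789 mg/L
k = ln2 / t½ = 0.693147 / 43.3 = 0.01601 h⁻¹
Fraction remaining after one interval: r = e^(−kτ) = e^(−0.01601 × 91.2) = 0.2322
Before dose 6, 5 doses have been given (aged 1τ, 2τ, 3τ, 4τ, 5τ).
C_trough = C₀ × (r + r² + … + r^5) = C₀ × r(1−r^5)/(1−r)
        = 5.789 × 0.2322 × (1 − 0.0006750) / (1 − 0.2322) = 1.750 mg/L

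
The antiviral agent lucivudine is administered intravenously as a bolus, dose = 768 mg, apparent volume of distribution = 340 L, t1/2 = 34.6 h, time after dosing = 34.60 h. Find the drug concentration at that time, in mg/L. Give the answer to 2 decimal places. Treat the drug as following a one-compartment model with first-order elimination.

1.13 mg/L

C₀ = Dose / Vd = 768.0 / 340 = 2.259 mg/L
k = ln2 / t½ = 0.693147 / 34.6 = 0.02003 h⁻¹
t / t½ = 34.60 / 34.6 = 1 half-lives
C = C₀ × (1/2)^1 = 2.259 × 0.5000 = 1.130 mg/L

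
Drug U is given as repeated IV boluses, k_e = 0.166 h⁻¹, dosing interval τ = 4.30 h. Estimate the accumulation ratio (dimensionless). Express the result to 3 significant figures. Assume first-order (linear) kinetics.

1.96

e^(−kτ) = e^(−0.1660 × 4.30) = 0.4898
Accumulation ratio R = 1 / (1 − e^(−kτ)) = 1 / (1 − 0.4898) = 1.960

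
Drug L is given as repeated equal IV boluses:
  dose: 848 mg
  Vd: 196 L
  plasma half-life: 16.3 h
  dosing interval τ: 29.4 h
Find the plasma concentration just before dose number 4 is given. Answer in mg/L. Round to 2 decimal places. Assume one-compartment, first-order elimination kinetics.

1.70 mg/L

C₀ per dose = Dose / Vd = 848 / 196 = 4.327 mg/L
k = ln2 / t½ = 0.693147 / 16.3 = 0.04252 h⁻¹
Fraction remaining after one interval: r = e^(−kτ) = e^(−0.04252 × 29.4) = 0.2865
Before dose 4, 3 doses have been given (aged 1τ, 2τ, 3τ).
C_trough = C₀ × (r + r² + … + r^3) = C₀ × r(1−r^3)/(1−r)
        = 4.327 × 0.2865 × (1 − 0.02352) / (1 − 0.2865) = 1.697 mg/L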